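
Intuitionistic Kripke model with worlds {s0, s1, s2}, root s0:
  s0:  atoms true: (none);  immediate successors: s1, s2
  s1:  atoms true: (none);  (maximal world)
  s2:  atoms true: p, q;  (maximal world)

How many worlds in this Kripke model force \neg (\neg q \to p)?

s0: does not force it — s0 \nVdash \neg (\neg q \to p) since s2 is accessible from s0 and s2 \Vdash \neg q \to p.
s1: forces it.
s2: does not force it — s2 \nVdash \neg (\neg q \to p) since s2 is accessible from s2 and s2 \Vdash \neg q \to p.
Worlds forcing the formula: {s1}.

1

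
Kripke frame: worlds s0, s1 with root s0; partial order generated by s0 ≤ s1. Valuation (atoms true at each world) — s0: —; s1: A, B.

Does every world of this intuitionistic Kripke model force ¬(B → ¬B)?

s0 ⊩ ¬(B → ¬B): no world accessible from s0 forces B → ¬B.
Since the root s0 forces ¬(B → ¬B) and forcing is persistent (monotone upward), every world forces it.

Yes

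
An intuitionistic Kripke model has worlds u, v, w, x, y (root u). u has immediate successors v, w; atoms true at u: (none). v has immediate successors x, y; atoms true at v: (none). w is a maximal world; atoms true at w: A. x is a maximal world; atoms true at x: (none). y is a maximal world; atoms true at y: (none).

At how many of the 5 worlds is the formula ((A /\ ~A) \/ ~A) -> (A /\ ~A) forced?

u: does not force it — u ||-/- ((A /\ ~A) \/ ~A) -> (A /\ ~A): at the accessible world v, v ||- (A /\ ~A) \/ ~A but v ||-/- A /\ ~A.
v: does not force it — v ||-/- ((A /\ ~A) \/ ~A) -> (A /\ ~A): already at v itself, v ||- (A /\ ~A) \/ ~A but v ||-/- A /\ ~A.
w: forces it.
x: does not force it.
y: does not force it.
Worlds forcing the formula: {w}.

1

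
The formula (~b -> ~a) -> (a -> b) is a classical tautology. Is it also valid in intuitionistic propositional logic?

This is the converse of contraposition, which is not intuitionistically valid.
A Kripke countermodel: worlds 0, 1; order generated by 0 <= 1; atoms true at each world — 0:{a}; 1:{a,b}.
0 ||-/- (~b -> ~a) -> (a -> b): already at 0 itself, 0 ||- ~b -> ~a but 0 ||-/- a -> b.
0 ||-/- a -> b: already at 0 itself, 0 ||- a but 0 ||-/- b.
0 lacks atom b, so 0 ||-/- b.
So the root 0 does not force the formula.

No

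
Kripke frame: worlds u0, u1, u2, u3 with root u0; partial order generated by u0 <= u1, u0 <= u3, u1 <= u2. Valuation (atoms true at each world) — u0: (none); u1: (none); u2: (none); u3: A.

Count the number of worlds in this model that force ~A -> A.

1

u0: does not force it — u0 ||-/- ~A -> A: at the accessible world u1, u1 ||- ~A but u1 ||-/- A.
u1: does not force it — u1 ||-/- ~A -> A: already at u1 itself, u1 ||- ~A but u1 ||-/- A.
u2: does not force it — u2 ||-/- ~A -> A: already at u2 itself, u2 ||- ~A but u2 ||-/- A.
u3: forces it.
Worlds forcing the formula: {u3}.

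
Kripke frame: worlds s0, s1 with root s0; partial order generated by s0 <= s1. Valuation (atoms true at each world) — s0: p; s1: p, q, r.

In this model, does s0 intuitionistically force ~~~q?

No

s0 ||-/- ~~~q since s0 is accessible from s0 and s0 ||- ~~q.
s0 ||- ~~q: no world accessible from s0 forces ~q.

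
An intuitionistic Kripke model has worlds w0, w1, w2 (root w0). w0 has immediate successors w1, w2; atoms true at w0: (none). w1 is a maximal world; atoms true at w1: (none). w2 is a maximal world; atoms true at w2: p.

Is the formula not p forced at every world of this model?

Not every world: w0 does not force not p.
w0 does not force not p since w2 is accessible from w0 and w2 forces p.

No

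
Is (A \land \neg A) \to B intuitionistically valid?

Yes

This is an instance of ex falso quodlibet, which is intuitionistically derivable.
No world can force both A and \neg A, so the antecedent A \land \neg A is never forced and the implication holds vacuously at every world.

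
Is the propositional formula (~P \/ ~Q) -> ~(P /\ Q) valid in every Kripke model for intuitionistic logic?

This is a constructively valid De Morgan direction (disjunction of negations to negated conjunction), which is intuitionistically derivable.
If ~P holds at a world then no accessible world forces P, hence none forces P /\ Q; likewise for ~Q.

Yes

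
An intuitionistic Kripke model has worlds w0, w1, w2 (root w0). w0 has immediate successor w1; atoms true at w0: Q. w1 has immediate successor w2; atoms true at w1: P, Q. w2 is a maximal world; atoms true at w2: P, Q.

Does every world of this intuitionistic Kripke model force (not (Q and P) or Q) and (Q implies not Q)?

Not every world: w0 does not force (not (Q and P) or Q) and (Q implies not Q).
w0 does not force (not (Q and P) or Q) and (Q implies not Q) since w0 fails Q implies not Q.

No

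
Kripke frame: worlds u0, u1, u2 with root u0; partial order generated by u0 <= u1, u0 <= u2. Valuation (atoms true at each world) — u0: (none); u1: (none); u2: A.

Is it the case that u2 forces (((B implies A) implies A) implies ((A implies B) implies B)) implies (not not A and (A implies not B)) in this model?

u2 forces (((B implies A) implies A) implies ((A implies B) implies B)) implies (not not A and (A implies not B)): every world accessible from u2 that forces ((B implies A) implies A) implies ((A implies B) implies B) (namely u2) also forces not not A and (A implies not B).

Yes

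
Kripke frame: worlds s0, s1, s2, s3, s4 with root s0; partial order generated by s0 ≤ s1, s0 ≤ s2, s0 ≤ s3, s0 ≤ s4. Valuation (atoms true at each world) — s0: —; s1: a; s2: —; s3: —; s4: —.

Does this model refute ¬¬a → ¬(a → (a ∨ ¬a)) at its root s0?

s0 ⊮ ¬¬a → ¬(a → (a ∨ ¬a)): at the accessible world s1, s1 ⊩ ¬¬a but s1 ⊮ ¬(a → (a ∨ ¬a)).
s1 ⊮ ¬(a → (a ∨ ¬a)) since s1 is accessible from s1 and s1 ⊩ a → (a ∨ ¬a).
s1 ⊩ a → (a ∨ ¬a): every world accessible from s1 that forces a (namely s1) also forces a ∨ ¬a.
So the root s0 does not force ¬¬a → ¬(a → (a ∨ ¬a)); the model is a countermodel.

Yes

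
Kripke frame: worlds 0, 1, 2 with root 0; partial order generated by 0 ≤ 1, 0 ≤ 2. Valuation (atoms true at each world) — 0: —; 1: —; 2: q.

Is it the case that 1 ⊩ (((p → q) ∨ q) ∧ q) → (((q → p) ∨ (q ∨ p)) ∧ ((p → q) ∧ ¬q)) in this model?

Yes

1 ⊩ (((p → q) ∨ q) ∧ q) → (((q → p) ∨ (q ∨ p)) ∧ ((p → q) ∧ ¬q)) vacuously: no world accessible from 1 forces the antecedent ((p → q) ∨ q) ∧ q.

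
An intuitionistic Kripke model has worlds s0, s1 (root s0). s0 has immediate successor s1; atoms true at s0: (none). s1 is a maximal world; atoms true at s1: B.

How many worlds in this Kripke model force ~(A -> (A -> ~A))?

0

s0: does not force it — s0 ||-/- ~(A -> (A -> ~A)) since s0 is accessible from s0 and s0 ||- A -> (A -> ~A).
s1: does not force it — s1 ||-/- ~(A -> (A -> ~A)) since s1 is accessible from s1 and s1 ||- A -> (A -> ~A).
Worlds forcing the formula: { }.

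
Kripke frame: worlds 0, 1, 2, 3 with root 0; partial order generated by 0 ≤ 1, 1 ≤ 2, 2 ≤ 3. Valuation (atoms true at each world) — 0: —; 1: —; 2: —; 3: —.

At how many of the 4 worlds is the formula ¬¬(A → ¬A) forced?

0: forces it.
1: forces it.
2: forces it.
3: forces it.
Worlds forcing the formula: {0, 1, 2, 3}.

4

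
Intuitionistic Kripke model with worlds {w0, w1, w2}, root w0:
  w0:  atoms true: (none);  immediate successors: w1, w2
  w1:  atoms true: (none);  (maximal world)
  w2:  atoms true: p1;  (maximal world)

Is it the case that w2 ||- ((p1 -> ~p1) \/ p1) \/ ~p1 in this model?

Yes

w2 ||- ((p1 -> ~p1) \/ p1) \/ ~p1 via the disjunct (p1 -> ~p1) \/ p1.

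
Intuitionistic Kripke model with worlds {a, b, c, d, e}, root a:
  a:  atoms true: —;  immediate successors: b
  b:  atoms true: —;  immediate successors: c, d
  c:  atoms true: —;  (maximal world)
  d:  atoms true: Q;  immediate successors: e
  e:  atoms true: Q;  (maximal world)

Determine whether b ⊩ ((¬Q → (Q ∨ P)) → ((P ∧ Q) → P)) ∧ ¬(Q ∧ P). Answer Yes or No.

Yes

b ⊩ ((¬Q → (Q ∨ P)) → ((P ∧ Q) → P)) ∧ ¬(Q ∧ P) since b forces both conjuncts.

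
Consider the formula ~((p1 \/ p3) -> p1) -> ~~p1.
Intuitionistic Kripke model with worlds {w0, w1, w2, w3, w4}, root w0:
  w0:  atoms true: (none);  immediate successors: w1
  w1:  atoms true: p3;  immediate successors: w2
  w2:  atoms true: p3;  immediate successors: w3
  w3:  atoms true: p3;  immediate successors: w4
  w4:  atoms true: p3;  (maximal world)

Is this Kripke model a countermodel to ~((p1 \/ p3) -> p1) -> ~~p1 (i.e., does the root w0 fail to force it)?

Yes

w0 ||-/- ~((p1 \/ p3) -> p1) -> ~~p1: already at w0 itself, w0 ||- ~((p1 \/ p3) -> p1) but w0 ||-/- ~~p1.
w0 ||-/- ~~p1 since w0 is accessible from w0 and w0 ||- ~p1.
w0 ||- ~p1: no world accessible from w0 forces p1.
So the root w0 does not force ~((p1 \/ p3) -> p1) -> ~~p1; the model is a countermodel.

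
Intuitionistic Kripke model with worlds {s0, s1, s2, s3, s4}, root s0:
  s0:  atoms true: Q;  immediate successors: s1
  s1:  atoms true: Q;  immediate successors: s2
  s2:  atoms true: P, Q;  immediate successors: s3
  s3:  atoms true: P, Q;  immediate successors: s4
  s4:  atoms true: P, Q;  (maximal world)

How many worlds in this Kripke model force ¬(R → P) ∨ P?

3

s0: does not force it — s0 ⊮ ¬(R → P) ∨ P: neither disjunct is forced at s0.
s1: does not force it — s1 ⊮ ¬(R → P) ∨ P: neither disjunct is forced at s1.
s2: forces it.
s3: forces it.
s4: forces it.
Worlds forcing the formula: {s2, s3, s4}.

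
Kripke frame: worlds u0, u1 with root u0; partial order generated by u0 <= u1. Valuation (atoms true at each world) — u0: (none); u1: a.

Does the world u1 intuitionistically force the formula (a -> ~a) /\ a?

No

u1 ||-/- (a -> ~a) /\ a since u1 fails a -> ~a.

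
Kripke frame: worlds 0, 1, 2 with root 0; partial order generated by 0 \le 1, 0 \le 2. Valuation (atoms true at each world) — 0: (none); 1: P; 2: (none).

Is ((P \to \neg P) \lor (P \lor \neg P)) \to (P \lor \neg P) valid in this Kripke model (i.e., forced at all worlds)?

Yes

0 \Vdash ((P \to \neg P) \lor (P \lor \neg P)) \to (P \lor \neg P): every world accessible from 0 that forces (P \to \neg P) \lor (P \lor \neg P) (namely 1, 2) also forces P \lor \neg P.
Since the root 0 forces ((P \to \neg P) \lor (P \lor \neg P)) \to (P \lor \neg P) and forcing is persistent (monotone upward), every world forces it.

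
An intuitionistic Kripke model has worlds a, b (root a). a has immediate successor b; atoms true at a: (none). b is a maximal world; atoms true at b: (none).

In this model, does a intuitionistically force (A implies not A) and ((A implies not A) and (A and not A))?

No

a does not force (A implies not A) and ((A implies not A) and (A and not A)) since a fails (A implies not A) and (A and not A).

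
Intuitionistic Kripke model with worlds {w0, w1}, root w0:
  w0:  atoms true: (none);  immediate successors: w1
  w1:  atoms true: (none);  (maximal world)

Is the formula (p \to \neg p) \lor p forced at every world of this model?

w0 \Vdash (p \to \neg p) \lor p via the disjunct p \to \neg p.
Since the root w0 forces (p \to \neg p) \lor p and forcing is persistent (monotone upward), every world forces it.

Yes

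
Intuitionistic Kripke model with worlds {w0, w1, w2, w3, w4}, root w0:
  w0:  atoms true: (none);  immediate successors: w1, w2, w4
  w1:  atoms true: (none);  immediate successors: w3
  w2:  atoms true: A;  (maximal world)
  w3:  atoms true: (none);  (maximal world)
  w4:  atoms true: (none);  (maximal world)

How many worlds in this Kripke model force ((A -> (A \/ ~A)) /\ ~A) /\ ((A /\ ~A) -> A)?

w0: does not force it — w0 ||-/- ((A -> (A \/ ~A)) /\ ~A) /\ ((A /\ ~A) -> A) since w0 fails (A -> (A \/ ~A)) /\ ~A.
w1: forces it.
w2: does not force it — w2 ||-/- ((A -> (A \/ ~A)) /\ ~A) /\ ((A /\ ~A) -> A) since w2 fails (A -> (A \/ ~A)) /\ ~A.
w3: forces it.
w4: forces it.
Worlds forcing the formula: {w1, w3, w4}.

3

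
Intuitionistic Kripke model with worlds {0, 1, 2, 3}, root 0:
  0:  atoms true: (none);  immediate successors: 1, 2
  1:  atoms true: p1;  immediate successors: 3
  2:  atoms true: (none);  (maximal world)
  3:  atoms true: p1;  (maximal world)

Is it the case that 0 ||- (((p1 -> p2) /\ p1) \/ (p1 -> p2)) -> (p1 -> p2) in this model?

0 ||- (((p1 -> p2) /\ p1) \/ (p1 -> p2)) -> (p1 -> p2): every world accessible from 0 that forces ((p1 -> p2) /\ p1) \/ (p1 -> p2) (namely 2) also forces p1 -> p2.

Yes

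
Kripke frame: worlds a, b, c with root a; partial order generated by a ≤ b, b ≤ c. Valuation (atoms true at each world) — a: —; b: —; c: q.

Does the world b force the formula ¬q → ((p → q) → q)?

Yes

b ⊩ ¬q → ((p → q) → q) vacuously: no world accessible from b forces the antecedent ¬q.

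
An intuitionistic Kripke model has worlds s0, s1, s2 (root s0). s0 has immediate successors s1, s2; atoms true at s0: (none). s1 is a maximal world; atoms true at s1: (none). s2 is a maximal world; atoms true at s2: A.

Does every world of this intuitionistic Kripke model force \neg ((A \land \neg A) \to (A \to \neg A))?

No

Not every world: s0 \nVdash \neg ((A \land \neg A) \to (A \to \neg A)).
s0 \nVdash \neg ((A \land \neg A) \to (A \to \neg A)) since s0 is accessible from s0 and s0 \Vdash (A \land \neg A) \to (A \to \neg A).
s0 \Vdash (A \land \neg A) \to (A \to \neg A) vacuously: no world accessible from s0 forces the antecedent A \land \neg A.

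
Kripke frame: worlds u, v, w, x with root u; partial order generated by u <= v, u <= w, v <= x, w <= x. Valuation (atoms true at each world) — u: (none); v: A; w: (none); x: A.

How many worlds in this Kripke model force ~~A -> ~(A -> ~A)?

4

u: forces it.
v: forces it.
w: forces it.
x: forces it.
Worlds forcing the formula: {u, v, w, x}.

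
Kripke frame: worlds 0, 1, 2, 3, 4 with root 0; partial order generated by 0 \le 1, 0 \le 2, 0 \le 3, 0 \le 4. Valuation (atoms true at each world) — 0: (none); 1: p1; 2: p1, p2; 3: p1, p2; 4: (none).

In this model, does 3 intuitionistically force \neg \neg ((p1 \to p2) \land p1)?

Yes

3 \Vdash \neg \neg ((p1 \to p2) \land p1): no world accessible from 3 forces \neg ((p1 \to p2) \land p1).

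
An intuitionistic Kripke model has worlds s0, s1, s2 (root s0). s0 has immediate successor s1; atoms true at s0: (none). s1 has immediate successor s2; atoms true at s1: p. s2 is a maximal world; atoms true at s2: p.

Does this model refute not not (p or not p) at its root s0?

No

s0 forces not not (p or not p): no world accessible from s0 forces not (p or not p).
So the root s0 forces not not (p or not p); the model is not a countermodel.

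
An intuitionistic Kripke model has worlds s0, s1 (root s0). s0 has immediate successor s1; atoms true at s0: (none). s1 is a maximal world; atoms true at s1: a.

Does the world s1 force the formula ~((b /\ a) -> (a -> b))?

No

s1 ||-/- ~((b /\ a) -> (a -> b)) since s1 is accessible from s1 and s1 ||- (b /\ a) -> (a -> b).
s1 ||- (b /\ a) -> (a -> b) vacuously: no world accessible from s1 forces the antecedent b /\ a.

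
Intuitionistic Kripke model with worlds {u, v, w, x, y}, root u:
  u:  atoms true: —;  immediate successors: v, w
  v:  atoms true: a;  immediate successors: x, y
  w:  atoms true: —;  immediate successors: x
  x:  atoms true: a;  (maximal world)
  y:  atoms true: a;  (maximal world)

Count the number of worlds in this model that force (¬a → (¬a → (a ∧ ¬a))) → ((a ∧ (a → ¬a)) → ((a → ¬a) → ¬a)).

u: forces it.
v: forces it.
w: forces it.
x: forces it.
y: forces it.
Worlds forcing the formula: {u, v, w, x, y}.

5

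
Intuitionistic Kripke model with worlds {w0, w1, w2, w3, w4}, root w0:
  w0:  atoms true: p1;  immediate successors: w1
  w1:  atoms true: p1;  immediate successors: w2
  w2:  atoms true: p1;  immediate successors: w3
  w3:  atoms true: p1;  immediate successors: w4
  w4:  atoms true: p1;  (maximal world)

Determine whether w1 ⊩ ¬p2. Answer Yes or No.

Yes

w1 ⊩ ¬p2: no world accessible from w1 forces p2.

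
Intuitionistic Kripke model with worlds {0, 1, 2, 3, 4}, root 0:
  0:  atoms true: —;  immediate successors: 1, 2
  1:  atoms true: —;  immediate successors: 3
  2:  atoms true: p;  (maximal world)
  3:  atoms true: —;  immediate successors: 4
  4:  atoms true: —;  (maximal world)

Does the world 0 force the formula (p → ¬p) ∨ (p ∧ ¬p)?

No

0 ⊮ (p → ¬p) ∨ (p ∧ ¬p): neither disjunct is forced at 0.
0 ⊮ p → ¬p: at the accessible world 2, 2 ⊩ p but 2 ⊮ ¬p.
2 ⊮ ¬p since 2 is accessible from 2 and 2 ⊩ p.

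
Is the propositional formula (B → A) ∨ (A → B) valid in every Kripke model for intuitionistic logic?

This is the Gödel–Dummett linearity axiom, which is not intuitionistically valid.
A Kripke countermodel: worlds u, v, w; order generated by u ≤ v, u ≤ w; atoms true at each world — u:{}; v:{B}; w:{A}.
u ⊮ (B → A) ∨ (A → B): neither disjunct is forced at u.
u ⊮ B → A: at the accessible world v, v ⊩ B but v ⊮ A.
v lacks atom A, so v ⊮ A.
So the root u does not force the formula.

No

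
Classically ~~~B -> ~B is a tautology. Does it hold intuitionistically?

This is triple-negation reduction, which is intuitionistically derivable.
Assume ~~~B and suppose B. Then ~~B (double-negation introduction), contradicting ~~~B. So ~B.

Yes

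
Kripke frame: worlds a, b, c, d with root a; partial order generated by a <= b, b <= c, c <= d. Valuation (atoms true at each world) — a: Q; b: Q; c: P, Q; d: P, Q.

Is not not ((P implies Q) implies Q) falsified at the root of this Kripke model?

No

a forces not not ((P implies Q) implies Q): no world accessible from a forces not ((P implies Q) implies Q).
So the root a forces not not ((P implies Q) implies Q); the model is not a countermodel.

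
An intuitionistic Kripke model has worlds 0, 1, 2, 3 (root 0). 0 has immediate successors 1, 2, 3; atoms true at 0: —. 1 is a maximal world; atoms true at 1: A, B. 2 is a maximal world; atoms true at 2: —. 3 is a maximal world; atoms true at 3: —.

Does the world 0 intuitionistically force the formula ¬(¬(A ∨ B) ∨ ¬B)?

0 ⊮ ¬(¬(A ∨ B) ∨ ¬B) since 2 is accessible from 0 and 2 ⊩ ¬(A ∨ B) ∨ ¬B.
2 ⊩ ¬(A ∨ B) ∨ ¬B via the disjunct ¬(A ∨ B).

No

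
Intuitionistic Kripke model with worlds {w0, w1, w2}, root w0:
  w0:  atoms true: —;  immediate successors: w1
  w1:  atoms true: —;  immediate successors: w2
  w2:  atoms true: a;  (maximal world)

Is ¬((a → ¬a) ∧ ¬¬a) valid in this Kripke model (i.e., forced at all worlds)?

w0 ⊩ ¬((a → ¬a) ∧ ¬¬a): no world accessible from w0 forces (a → ¬a) ∧ ¬¬a.
Since the root w0 forces ¬((a → ¬a) ∧ ¬¬a) and forcing is persistent (monotone upward), every world forces it.

Yes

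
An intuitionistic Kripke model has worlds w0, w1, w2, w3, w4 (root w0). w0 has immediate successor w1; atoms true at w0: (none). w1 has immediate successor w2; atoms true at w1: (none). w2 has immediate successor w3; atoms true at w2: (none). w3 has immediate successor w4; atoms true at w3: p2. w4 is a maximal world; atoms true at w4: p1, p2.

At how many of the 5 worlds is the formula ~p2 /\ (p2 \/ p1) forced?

w0: does not force it — w0 ||-/- ~p2 /\ (p2 \/ p1) since w0 fails ~p2.
w1: does not force it — w1 ||-/- ~p2 /\ (p2 \/ p1) since w1 fails ~p2.
w2: does not force it.
w3: does not force it.
w4: does not force it.
Worlds forcing the formula: { }.

0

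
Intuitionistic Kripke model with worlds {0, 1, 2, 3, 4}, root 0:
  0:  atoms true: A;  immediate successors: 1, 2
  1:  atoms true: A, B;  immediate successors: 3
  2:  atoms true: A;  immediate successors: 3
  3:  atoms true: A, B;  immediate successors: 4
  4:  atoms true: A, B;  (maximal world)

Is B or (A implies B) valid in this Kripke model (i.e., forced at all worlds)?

Not every world: 0 does not force B or (A implies B).
0 does not force B or (A implies B): neither disjunct is forced at 0.
0 lacks atom B, so 0 does not force B.

No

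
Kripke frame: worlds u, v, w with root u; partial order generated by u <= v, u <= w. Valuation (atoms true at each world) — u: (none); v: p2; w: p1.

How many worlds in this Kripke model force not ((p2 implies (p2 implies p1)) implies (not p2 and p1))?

0

u: does not force it — u does not force not ((p2 implies (p2 implies p1)) implies (not p2 and p1)) since u is accessible from u and u forces (p2 implies (p2 implies p1)) implies (not p2 and p1).
v: does not force it — v does not force not ((p2 implies (p2 implies p1)) implies (not p2 and p1)) since v is accessible from v and v forces (p2 implies (p2 implies p1)) implies (not p2 and p1).
w: does not force it — w does not force not ((p2 implies (p2 implies p1)) implies (not p2 and p1)) since w is accessible from w and w forces (p2 implies (p2 implies p1)) implies (not p2 and p1).
Worlds forcing the formula: { }.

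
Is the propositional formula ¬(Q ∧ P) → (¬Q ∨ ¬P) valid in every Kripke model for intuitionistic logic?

No

This is the constructively invalid direction of De Morgan's law for conjunction, which is not intuitionistically valid.
A Kripke countermodel: worlds a, b, c; order generated by a ≤ b, a ≤ c; atoms true at each world — a:{}; b:{Q}; c:{P}.
a ⊮ ¬(Q ∧ P) → (¬Q ∨ ¬P): already at a itself, a ⊩ ¬(Q ∧ P) but a ⊮ ¬Q ∨ ¬P.
a ⊮ ¬Q ∨ ¬P: neither disjunct is forced at a.
a ⊮ ¬Q since b is accessible from a and b ⊩ Q.
So the root a does not force the formula.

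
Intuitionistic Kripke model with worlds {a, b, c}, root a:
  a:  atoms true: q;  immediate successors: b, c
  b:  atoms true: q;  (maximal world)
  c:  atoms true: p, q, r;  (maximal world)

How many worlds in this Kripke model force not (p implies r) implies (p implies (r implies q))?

a: forces it.
b: forces it.
c: forces it.
Worlds forcing the formula: {a, b, c}.

3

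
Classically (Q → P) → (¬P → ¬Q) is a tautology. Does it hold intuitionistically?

This is the forward direction of contraposition, which is intuitionistically derivable.
Assume Q → P and ¬P. If Q held then P would follow, contradicting ¬P; so ¬Q.

Yes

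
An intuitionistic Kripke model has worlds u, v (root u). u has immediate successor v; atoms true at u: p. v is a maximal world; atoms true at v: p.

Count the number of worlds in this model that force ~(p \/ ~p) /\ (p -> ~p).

0

u: does not force it — u ||-/- ~(p \/ ~p) /\ (p -> ~p) since u fails ~(p \/ ~p).
v: does not force it — v ||-/- ~(p \/ ~p) /\ (p -> ~p) since v fails ~(p \/ ~p).
Worlds forcing the formula: { }.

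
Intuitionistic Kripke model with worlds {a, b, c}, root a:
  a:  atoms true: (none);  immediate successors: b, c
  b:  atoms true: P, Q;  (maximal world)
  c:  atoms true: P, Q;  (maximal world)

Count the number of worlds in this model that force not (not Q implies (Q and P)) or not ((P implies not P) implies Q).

a: does not force it — a does not force not (not Q implies (Q and P)) or not ((P implies not P) implies Q): neither disjunct is forced at a.
b: does not force it — b does not force not (not Q implies (Q and P)) or not ((P implies not P) implies Q): neither disjunct is forced at b.
c: does not force it.
Worlds forcing the formula: { }.

0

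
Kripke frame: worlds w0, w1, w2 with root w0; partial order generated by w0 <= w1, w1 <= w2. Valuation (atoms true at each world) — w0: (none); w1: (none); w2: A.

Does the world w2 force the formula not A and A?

w2 does not force not A and A since w2 fails not A.

No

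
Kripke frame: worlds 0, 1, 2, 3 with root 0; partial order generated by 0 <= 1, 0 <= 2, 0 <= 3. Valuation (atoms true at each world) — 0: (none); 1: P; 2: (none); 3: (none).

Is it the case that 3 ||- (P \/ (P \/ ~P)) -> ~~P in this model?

No

3 ||-/- (P \/ (P \/ ~P)) -> ~~P: already at 3 itself, 3 ||- P \/ (P \/ ~P) but 3 ||-/- ~~P.
3 ||-/- ~~P since 3 is accessible from 3 and 3 ||- ~P.
3 ||- ~P: no world accessible from 3 forces P.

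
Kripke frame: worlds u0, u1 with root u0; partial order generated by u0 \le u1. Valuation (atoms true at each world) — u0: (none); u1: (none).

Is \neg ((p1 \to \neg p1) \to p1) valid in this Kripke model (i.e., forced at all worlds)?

u0 \Vdash \neg ((p1 \to \neg p1) \to p1): no world accessible from u0 forces (p1 \to \neg p1) \to p1.
Since the root u0 forces \neg ((p1 \to \neg p1) \to p1) and forcing is persistent (monotone upward), every world forces it.

Yes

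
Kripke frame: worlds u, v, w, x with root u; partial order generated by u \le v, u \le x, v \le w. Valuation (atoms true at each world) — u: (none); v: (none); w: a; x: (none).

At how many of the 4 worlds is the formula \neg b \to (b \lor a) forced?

1

u: does not force it — u \nVdash \neg b \to (b \lor a): already at u itself, u \Vdash \neg b but u \nVdash b \lor a.
v: does not force it.
w: forces it.
x: does not force it.
Worlds forcing the formula: {w}.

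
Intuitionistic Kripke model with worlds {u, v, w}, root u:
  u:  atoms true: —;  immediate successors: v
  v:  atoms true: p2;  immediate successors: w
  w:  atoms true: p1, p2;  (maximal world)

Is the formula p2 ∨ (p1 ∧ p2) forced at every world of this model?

Not every world: u ⊮ p2 ∨ (p1 ∧ p2).
u ⊮ p2 ∨ (p1 ∧ p2): neither disjunct is forced at u.
u lacks atom p2, so u ⊮ p2.

No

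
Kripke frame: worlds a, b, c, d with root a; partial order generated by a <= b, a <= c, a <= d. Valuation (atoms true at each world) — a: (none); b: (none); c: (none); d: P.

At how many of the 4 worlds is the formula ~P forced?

a: does not force it — a ||-/- ~P since d is accessible from a and d ||- P.
b: forces it.
c: forces it.
d: does not force it — d ||-/- ~P since d is accessible from d and d ||- P.
Worlds forcing the formula: {b, c}.

2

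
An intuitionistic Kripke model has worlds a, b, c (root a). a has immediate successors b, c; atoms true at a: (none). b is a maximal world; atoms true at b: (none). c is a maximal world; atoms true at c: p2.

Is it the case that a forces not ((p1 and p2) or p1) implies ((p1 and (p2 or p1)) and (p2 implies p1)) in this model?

No

a does not force not ((p1 and p2) or p1) implies ((p1 and (p2 or p1)) and (p2 implies p1)): already at a itself, a forces not ((p1 and p2) or p1) but a does not force (p1 and (p2 or p1)) and (p2 implies p1).
a does not force (p1 and (p2 or p1)) and (p2 implies p1) since a fails p1 and (p2 or p1).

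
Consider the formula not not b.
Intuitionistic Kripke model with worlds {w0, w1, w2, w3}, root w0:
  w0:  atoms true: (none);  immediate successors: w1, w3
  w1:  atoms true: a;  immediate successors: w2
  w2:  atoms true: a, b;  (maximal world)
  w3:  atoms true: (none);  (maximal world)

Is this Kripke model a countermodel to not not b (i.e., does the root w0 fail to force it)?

Yes

w0 does not force not not b since w3 is accessible from w0 and w3 forces not b.
w3 forces not b: no world accessible from w3 forces b.
So the root w0 does not force not not b; the model is a countermodel.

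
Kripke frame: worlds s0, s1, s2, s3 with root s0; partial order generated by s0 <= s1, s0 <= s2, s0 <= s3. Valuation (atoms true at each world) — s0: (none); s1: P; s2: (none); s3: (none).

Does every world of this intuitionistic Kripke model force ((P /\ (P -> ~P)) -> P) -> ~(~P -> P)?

Not every world: s0 ||-/- ((P /\ (P -> ~P)) -> P) -> ~(~P -> P).
s0 ||-/- ((P /\ (P -> ~P)) -> P) -> ~(~P -> P): already at s0 itself, s0 ||- (P /\ (P -> ~P)) -> P but s0 ||-/- ~(~P -> P).
s0 ||-/- ~(~P -> P) since s1 is accessible from s0 and s1 ||- ~P -> P.

No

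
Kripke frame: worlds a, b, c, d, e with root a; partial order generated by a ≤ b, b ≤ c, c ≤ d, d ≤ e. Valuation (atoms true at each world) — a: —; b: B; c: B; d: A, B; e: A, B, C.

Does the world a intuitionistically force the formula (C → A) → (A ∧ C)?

a ⊮ (C → A) → (A ∧ C): already at a itself, a ⊩ C → A but a ⊮ A ∧ C.
a ⊮ A ∧ C since a fails A.

No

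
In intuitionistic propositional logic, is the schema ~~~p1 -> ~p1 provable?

This is triple-negation reduction, which is intuitionistically derivable.
Assume ~~~p1 and suppose p1. Then ~~p1 (double-negation introduction), contradicting ~~~p1. So ~p1.

Yes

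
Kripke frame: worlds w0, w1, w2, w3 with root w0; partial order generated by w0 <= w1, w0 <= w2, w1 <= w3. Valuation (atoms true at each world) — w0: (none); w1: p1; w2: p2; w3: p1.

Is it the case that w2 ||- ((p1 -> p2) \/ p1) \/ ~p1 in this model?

Yes

w2 ||- ((p1 -> p2) \/ p1) \/ ~p1 via the disjunct (p1 -> p2) \/ p1.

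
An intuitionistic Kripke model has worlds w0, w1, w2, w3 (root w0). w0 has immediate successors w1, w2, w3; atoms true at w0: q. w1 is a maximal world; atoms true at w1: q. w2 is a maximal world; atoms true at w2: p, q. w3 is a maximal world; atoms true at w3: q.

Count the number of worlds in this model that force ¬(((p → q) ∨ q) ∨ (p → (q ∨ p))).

w0: does not force it — w0 ⊮ ¬(((p → q) ∨ q) ∨ (p → (q ∨ p))) since w0 is accessible from w0 and w0 ⊩ ((p → q) ∨ q) ∨ (p → (q ∨ p)).
w1: does not force it — w1 ⊮ ¬(((p → q) ∨ q) ∨ (p → (q ∨ p))) since w1 is accessible from w1 and w1 ⊩ ((p → q) ∨ q) ∨ (p → (q ∨ p)).
w2: does not force it.
w3: does not force it.
Worlds forcing the formula: { }.

0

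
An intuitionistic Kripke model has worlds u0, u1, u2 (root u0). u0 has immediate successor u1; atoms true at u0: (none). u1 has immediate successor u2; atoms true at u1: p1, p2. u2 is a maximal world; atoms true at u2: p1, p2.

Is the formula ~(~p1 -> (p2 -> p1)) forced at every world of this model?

Not every world: u0 ||-/- ~(~p1 -> (p2 -> p1)).
u0 ||-/- ~(~p1 -> (p2 -> p1)) since u0 is accessible from u0 and u0 ||- ~p1 -> (p2 -> p1).
u0 ||- ~p1 -> (p2 -> p1) vacuously: no world accessible from u0 forces the antecedent ~p1.

No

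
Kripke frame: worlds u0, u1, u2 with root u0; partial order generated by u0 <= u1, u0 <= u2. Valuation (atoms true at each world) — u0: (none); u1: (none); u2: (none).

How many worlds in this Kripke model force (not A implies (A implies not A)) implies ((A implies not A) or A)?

3

u0: forces it.
u1: forces it.
u2: forces it.
Worlds forcing the formula: {u0, u1, u2}.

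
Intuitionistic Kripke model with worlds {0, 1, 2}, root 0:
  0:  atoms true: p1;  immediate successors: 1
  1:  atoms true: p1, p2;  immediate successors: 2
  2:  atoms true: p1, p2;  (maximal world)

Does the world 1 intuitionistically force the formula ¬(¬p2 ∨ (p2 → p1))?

No

1 ⊮ ¬(¬p2 ∨ (p2 → p1)) since 1 is accessible from 1 and 1 ⊩ ¬p2 ∨ (p2 → p1).
1 ⊩ ¬p2 ∨ (p2 → p1) via the disjunct p2 → p1.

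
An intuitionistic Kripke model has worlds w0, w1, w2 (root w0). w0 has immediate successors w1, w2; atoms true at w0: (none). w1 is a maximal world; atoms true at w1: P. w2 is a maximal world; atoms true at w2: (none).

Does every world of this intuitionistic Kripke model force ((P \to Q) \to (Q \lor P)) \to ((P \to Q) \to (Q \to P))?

Yes

w0 \Vdash ((P \to Q) \to (Q \lor P)) \to ((P \to Q) \to (Q \to P)): every world accessible from w0 that forces (P \to Q) \to (Q \lor P) (namely w1) also forces (P \to Q) \to (Q \to P).
Since the root w0 forces ((P \to Q) \to (Q \lor P)) \to ((P \to Q) \to (Q \to P)) and forcing is persistent (monotone upward), every world forces it.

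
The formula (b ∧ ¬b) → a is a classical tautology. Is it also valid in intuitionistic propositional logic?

This is an instance of ex falso quodlibet, which is intuitionistically derivable.
No world can force both b and ¬b, so the antecedent b ∧ ¬b is never forced and the implication holds vacuously at every world.

Yes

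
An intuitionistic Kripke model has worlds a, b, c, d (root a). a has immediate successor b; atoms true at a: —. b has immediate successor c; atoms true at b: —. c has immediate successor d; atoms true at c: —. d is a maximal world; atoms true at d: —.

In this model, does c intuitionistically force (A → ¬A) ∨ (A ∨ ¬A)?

Yes

c ⊩ (A → ¬A) ∨ (A ∨ ¬A) via the disjunct A → ¬A.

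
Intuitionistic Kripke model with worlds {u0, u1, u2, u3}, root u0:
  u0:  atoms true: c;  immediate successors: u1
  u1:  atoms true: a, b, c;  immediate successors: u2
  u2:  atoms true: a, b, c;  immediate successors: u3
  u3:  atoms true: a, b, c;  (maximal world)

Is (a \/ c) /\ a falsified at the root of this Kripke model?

u0 ||-/- (a \/ c) /\ a since u0 fails a.
So the root u0 does not force (a \/ c) /\ a; the model is a countermodel.

Yes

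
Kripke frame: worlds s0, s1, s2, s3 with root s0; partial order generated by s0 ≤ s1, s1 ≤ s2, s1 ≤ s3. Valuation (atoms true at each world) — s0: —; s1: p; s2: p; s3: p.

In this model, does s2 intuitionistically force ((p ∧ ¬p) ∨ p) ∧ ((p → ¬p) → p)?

Yes

s2 ⊩ ((p ∧ ¬p) ∨ p) ∧ ((p → ¬p) → p) since s2 forces both conjuncts.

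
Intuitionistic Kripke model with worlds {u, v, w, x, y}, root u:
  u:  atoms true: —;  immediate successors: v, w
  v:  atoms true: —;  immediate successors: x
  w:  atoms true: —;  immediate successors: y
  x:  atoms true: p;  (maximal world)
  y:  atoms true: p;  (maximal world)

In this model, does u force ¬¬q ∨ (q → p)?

u ⊩ ¬¬q ∨ (q → p) via the disjunct q → p.

Yes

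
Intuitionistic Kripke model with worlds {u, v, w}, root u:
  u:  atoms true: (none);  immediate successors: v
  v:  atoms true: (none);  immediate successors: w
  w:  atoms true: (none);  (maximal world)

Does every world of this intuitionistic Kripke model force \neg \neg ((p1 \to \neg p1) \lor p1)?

Yes

u \Vdash \neg \neg ((p1 \to \neg p1) \lor p1): no world accessible from u forces \neg ((p1 \to \neg p1) \lor p1).
Since the root u forces \neg \neg ((p1 \to \neg p1) \lor p1) and forcing is persistent (monotone upward), every world forces it.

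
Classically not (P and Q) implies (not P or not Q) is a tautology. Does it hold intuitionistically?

This is the constructively invalid direction of De Morgan's law for conjunction, which is not intuitionistically valid.
A Kripke countermodel: worlds 0, 1, 2; order generated by 0 <= 1, 0 <= 2; atoms true at each world — 0:{}; 1:{P}; 2:{Q}.
0 does not force not (P and Q) implies (not P or not Q): already at 0 itself, 0 forces not (P and Q) but 0 does not force not P or not Q.
0 does not force not P or not Q: neither disjunct is forced at 0.
0 does not force not P since 1 is accessible from 0 and 1 forces P.
So the root 0 does not force the formula.

No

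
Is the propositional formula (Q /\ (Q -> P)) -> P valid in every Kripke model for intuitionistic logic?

This is modus ponens in implicational form, which is intuitionistically derivable.
If a world forces Q and Q -> P, then applying the implication at that world (which is accessible from itself) gives P.

Yes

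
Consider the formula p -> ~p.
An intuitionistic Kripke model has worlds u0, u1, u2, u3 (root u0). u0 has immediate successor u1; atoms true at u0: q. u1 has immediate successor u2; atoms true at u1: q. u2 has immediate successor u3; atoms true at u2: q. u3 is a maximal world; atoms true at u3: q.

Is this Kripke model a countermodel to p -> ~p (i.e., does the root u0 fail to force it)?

No

u0 ||- p -> ~p vacuously: no world accessible from u0 forces the antecedent p.
So the root u0 forces p -> ~p; the model is not a countermodel.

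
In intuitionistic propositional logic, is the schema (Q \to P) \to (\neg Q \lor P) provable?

No

This is the material-implication-as-disjunction principle, which is not intuitionistically valid.
A Kripke countermodel: worlds 0, 1; order generated by 0 \le 1; atoms true at each world — 0:{}; 1:{P,Q}.
0 \nVdash (Q \to P) \to (\neg Q \lor P): already at 0 itself, 0 \Vdash Q \to P but 0 \nVdash \neg Q \lor P.
0 \nVdash \neg Q \lor P: neither disjunct is forced at 0.
0 \nVdash \neg Q since 1 is accessible from 0 and 1 \Vdash Q.
So the root 0 does not force the formula.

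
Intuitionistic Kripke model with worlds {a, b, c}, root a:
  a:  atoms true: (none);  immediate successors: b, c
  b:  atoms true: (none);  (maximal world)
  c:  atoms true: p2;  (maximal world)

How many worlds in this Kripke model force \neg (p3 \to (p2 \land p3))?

0

a: does not force it — a \nVdash \neg (p3 \to (p2 \land p3)) since a is accessible from a and a \Vdash p3 \to (p2 \land p3).
b: does not force it — b \nVdash \neg (p3 \to (p2 \land p3)) since b is accessible from b and b \Vdash p3 \to (p2 \land p3).
c: does not force it.
Worlds forcing the formula: { }.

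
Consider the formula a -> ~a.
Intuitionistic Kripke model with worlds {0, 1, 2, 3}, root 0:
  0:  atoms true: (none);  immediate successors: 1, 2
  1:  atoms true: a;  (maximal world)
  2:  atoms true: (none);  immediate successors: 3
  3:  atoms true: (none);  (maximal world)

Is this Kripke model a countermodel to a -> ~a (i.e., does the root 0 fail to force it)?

Yes

0 ||-/- a -> ~a: at the accessible world 1, 1 ||- a but 1 ||-/- ~a.
1 ||-/- ~a since 1 is accessible from 1 and 1 ||- a.
So the root 0 does not force a -> ~a; the model is a countermodel.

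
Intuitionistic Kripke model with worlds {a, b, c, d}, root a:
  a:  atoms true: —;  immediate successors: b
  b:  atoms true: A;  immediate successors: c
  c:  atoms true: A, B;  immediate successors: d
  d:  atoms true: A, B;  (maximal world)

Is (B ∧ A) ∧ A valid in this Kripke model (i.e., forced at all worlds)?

Not every world: a ⊮ (B ∧ A) ∧ A.
a ⊮ (B ∧ A) ∧ A since a fails B ∧ A.

No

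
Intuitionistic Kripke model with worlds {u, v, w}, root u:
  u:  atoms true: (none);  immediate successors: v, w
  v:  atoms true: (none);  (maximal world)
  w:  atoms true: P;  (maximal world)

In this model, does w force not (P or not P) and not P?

No

w does not force not (P or not P) and not P since w fails not (P or not P).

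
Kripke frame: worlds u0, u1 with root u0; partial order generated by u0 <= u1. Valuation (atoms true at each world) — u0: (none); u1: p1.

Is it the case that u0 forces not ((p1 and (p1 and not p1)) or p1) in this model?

u0 does not force not ((p1 and (p1 and not p1)) or p1) since u1 is accessible from u0 and u1 forces (p1 and (p1 and not p1)) or p1.
u1 forces (p1 and (p1 and not p1)) or p1 via the disjunct p1.

No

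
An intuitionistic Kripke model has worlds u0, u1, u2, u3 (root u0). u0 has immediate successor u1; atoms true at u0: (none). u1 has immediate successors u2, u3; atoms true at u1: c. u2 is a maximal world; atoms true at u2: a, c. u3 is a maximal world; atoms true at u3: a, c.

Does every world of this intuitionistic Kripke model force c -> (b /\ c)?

No

Not every world: u0 ||-/- c -> (b /\ c).
u0 ||-/- c -> (b /\ c): at the accessible world u1, u1 ||- c but u1 ||-/- b /\ c.
u1 ||-/- b /\ c since u1 fails b.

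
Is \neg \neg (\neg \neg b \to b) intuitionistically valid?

This is the double negation of double-negation elimination, which is intuitionistically derivable.
By Glivenko's theorem the double negation of any classical propositional tautology is intuitionistically provable; \neg \neg b \to b is classically a tautology.

Yes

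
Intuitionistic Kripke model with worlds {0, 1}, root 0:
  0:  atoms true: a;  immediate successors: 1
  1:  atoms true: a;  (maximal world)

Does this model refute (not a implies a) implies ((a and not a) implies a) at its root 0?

No

0 forces (not a implies a) implies ((a and not a) implies a): every world accessible from 0 that forces not a implies a (namely 0, 1) also forces (a and not a) implies a.
So the root 0 forces (not a implies a) implies ((a and not a) implies a); the model is not a countermodel.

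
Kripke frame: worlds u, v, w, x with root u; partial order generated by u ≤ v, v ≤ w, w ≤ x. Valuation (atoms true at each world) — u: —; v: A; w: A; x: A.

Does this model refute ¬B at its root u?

No

u ⊩ ¬B: no world accessible from u forces B.
So the root u forces ¬B; the model is not a countermodel.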